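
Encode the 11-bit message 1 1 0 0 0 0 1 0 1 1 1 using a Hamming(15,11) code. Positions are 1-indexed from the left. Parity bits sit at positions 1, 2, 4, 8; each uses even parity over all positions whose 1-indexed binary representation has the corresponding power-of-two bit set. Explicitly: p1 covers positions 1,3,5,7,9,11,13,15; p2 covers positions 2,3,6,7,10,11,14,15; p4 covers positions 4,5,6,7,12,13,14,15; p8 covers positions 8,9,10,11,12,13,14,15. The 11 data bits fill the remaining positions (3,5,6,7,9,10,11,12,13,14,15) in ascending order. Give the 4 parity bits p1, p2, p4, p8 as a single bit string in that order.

1000

Place data bits at non-power-of-two positions: b3=1, b5=1, b6=0, b7=0, b9=0, b10=0, b11=1, b12=0, b13=1, b14=1, b15=1.
p1 = XOR of data positions {3,5,7,9,11,13,15} = 1⊕1⊕0⊕0⊕1⊕1⊕1 = 1
p2 = XOR of data positions {3,6,7,10,11,14,15} = 1⊕0⊕0⊕0⊕1⊕1⊕1 = 0
p4 = XOR of data positions {5,6,7,12,13,14,15} = 1⊕0⊕0⊕0⊕1⊕1⊕1 = 0
p8 = XOR of data positions {9,10,11,12,13,14,15} = 0⊕0⊕1⊕0⊕1⊕1⊕1 = 0
Parity bits p1,p2,p4,p8 = 1000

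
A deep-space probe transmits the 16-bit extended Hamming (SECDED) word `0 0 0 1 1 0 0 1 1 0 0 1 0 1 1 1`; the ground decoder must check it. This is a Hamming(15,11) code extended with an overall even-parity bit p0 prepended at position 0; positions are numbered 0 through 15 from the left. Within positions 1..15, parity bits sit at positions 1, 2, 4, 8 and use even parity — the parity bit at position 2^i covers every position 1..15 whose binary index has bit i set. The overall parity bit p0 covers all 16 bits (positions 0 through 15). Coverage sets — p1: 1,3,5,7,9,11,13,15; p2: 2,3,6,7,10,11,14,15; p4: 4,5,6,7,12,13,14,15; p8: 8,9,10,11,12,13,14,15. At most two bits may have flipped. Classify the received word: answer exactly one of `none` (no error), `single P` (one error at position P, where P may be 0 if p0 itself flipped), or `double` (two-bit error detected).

s1: b1⊕b3⊕b5⊕b7⊕b9⊕b11⊕b13⊕b15 = 0⊕1⊕0⊕1⊕0⊕1⊕1⊕1 = 1
s2: b2⊕b3⊕b6⊕b7⊕b10⊕b11⊕b14⊕b15 = 0⊕1⊕0⊕1⊕0⊕1⊕1⊕1 = 1
s4: b4⊕b5⊕b6⊕b7⊕b12⊕b13⊕b14⊕b15 = 1⊕0⊕0⊕1⊕0⊕1⊕1⊕1 = 1
s8: b8⊕b9⊕b10⊕b11⊕b12⊕b13⊕b14⊕b15 = 1⊕0⊕0⊕1⊕0⊕1⊕1⊕1 = 1
Syndrome (s8...s1) = 1111 → position 15.
Overall parity (XOR of all 16 bits, including p0): 0⊕0⊕0⊕1⊕1⊕0⊕0⊕1⊕1⊕0⊕0⊕1⊕0⊕1⊕1⊕1 = 0
Overall=0, syndrome position=15 → double-bit error detected (uncorrectable).

double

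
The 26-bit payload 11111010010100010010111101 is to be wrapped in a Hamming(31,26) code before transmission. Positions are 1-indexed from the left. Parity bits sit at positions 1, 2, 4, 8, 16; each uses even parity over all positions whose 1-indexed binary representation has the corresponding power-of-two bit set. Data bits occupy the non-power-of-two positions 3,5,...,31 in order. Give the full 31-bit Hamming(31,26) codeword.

Place data bits at non-power-of-two positions: b3=1, b5=1, b6=1, b7=1, b9=1, b10=0, b11=1, b12=0, b13=0, b14=1, b15=0, b17=1, b18=0, b19=0, b20=0, b21=1, b22=0, b23=0, b24=1, b25=0, b26=1, b27=1, b28=1, b29=1, b30=0, b31=1.
p1 = XOR of data positions {3,5,7,9,11,13,15,17,19,21,23,25,27,29,31} = 1⊕1⊕1⊕1⊕1⊕0⊕0⊕1⊕0⊕1⊕0⊕0⊕1⊕1⊕1 = 0
p2 = XOR of data positions {3,6,7,10,11,14,15,18,19,22,23,26,27,30,31} = 1⊕1⊕1⊕0⊕1⊕1⊕0⊕0⊕0⊕0⊕0⊕1⊕1⊕0⊕1 = 0
p4 = XOR of data positions {5,6,7,12,13,14,15,20,21,22,23,28,29,30,31} = 1⊕1⊕1⊕0⊕0⊕1⊕0⊕0⊕1⊕0⊕0⊕1⊕1⊕0⊕1 = 0
p8 = XOR of data positions {9,10,11,12,13,14,15,24,25,26,27,28,29,30,31} = 1⊕0⊕1⊕0⊕0⊕1⊕0⊕1⊕0⊕1⊕1⊕1⊕1⊕0⊕1 = 1
p16 = XOR of data positions {17,18,19,20,21,22,23,24,25,26,27,28,29,30,31} = 1⊕0⊕0⊕0⊕1⊕0⊕0⊕1⊕0⊕1⊕1⊕1⊕1⊕0⊕1 = 0
Codeword b1..b31 = 0010111110100100100010010111101

0010111110100100100010010111101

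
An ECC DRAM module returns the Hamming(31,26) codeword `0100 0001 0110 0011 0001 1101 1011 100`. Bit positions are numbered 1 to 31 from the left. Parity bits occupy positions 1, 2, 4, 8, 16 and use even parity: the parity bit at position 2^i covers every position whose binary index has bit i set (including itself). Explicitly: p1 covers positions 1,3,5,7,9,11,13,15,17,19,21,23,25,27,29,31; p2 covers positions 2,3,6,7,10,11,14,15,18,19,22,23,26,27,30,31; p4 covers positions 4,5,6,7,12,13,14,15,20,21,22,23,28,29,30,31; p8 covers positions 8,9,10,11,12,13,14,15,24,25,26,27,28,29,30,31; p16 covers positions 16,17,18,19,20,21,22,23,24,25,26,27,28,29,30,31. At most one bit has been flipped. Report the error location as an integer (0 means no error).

s1: b1⊕b3⊕b5⊕b7⊕b9⊕b11⊕b13⊕b15⊕b17⊕b19⊕b21⊕b23⊕b25⊕b27⊕b29⊕b31 = 0⊕0⊕0⊕0⊕0⊕1⊕0⊕1⊕0⊕0⊕1⊕0⊕1⊕1⊕1⊕0 = 0
s2: b2⊕b3⊕b6⊕b7⊕b10⊕b11⊕b14⊕b15⊕b18⊕b19⊕b22⊕b23⊕b26⊕b27⊕b30⊕b31 = 1⊕0⊕0⊕0⊕1⊕1⊕0⊕1⊕0⊕0⊕1⊕0⊕0⊕1⊕0⊕0 = 0
s4: b4⊕b5⊕b6⊕b7⊕b12⊕b13⊕b14⊕b15⊕b20⊕b21⊕b22⊕b23⊕b28⊕b29⊕b30⊕b31 = 0⊕0⊕0⊕0⊕0⊕0⊕0⊕1⊕1⊕1⊕1⊕0⊕1⊕1⊕0⊕0 = 0
s8: b8⊕b9⊕b10⊕b11⊕b12⊕b13⊕b14⊕b15⊕b24⊕b25⊕b26⊕b27⊕b28⊕b29⊕b30⊕b31 = 1⊕0⊕1⊕1⊕0⊕0⊕0⊕1⊕1⊕1⊕0⊕1⊕1⊕1⊕0⊕0 = 1
s16: b16⊕b17⊕b18⊕b19⊕b20⊕b21⊕b22⊕b23⊕b24⊕b25⊕b26⊕b27⊕b28⊕b29⊕b30⊕b31 = 1⊕0⊕0⊕0⊕1⊕1⊕1⊕0⊕1⊕1⊕0⊕1⊕1⊕1⊕0⊕0 = 1
Syndrome (s16...s1) = 11000 → position 24.

24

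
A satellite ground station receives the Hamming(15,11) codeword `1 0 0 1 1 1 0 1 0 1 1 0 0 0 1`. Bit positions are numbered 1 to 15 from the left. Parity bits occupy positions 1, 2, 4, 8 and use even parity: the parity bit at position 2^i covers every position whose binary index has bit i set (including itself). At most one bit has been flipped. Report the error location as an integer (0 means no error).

0

s1: b1⊕b3⊕b5⊕b7⊕b9⊕b11⊕b13⊕b15 = 1⊕0⊕1⊕0⊕0⊕1⊕0⊕1 = 0
s2: b2⊕b3⊕b6⊕b7⊕b10⊕b11⊕b14⊕b15 = 0⊕0⊕1⊕0⊕1⊕1⊕0⊕1 = 0
s4: b4⊕b5⊕b6⊕b7⊕b12⊕b13⊕b14⊕b15 = 1⊕1⊕1⊕0⊕0⊕0⊕0⊕1 = 0
s8: b8⊕b9⊕b10⊕b11⊕b12⊕b13⊕b14⊕b15 = 1⊕0⊕1⊕1⊕0⊕0⊕0⊕1 = 0
Syndrome (s8...s1) = 0000 → position 0 (no error).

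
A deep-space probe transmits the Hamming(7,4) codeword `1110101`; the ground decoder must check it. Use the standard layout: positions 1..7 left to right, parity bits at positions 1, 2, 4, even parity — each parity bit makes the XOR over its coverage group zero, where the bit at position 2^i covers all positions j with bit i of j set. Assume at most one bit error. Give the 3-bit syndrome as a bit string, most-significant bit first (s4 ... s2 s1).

010

s1: b1⊕b3⊕b5⊕b7 = 1⊕1⊕1⊕1 = 0
s2: b2⊕b3⊕b6⊕b7 = 1⊕1⊕0⊕1 = 1
s4: b4⊕b5⊕b6⊕b7 = 0⊕1⊕0⊕1 = 0
Syndrome (s4...s1) = 010 → position 2.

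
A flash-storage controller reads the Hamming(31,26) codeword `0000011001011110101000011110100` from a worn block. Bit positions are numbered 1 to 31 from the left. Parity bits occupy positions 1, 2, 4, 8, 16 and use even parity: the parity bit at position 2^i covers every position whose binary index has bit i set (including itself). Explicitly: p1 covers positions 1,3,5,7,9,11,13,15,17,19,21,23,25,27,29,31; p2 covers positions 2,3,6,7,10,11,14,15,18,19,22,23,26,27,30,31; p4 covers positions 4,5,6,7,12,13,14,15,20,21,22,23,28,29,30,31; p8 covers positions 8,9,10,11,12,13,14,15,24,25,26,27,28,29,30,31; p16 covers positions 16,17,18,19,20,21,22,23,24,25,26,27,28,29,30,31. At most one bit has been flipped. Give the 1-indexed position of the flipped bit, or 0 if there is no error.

20

s1: b1⊕b3⊕b5⊕b7⊕b9⊕b11⊕b13⊕b15⊕b17⊕b19⊕b21⊕b23⊕b25⊕b27⊕b29⊕b31 = 0⊕0⊕0⊕1⊕0⊕0⊕1⊕1⊕1⊕1⊕0⊕0⊕1⊕1⊕1⊕0 = 0
s2: b2⊕b3⊕b6⊕b7⊕b10⊕b11⊕b14⊕b15⊕b18⊕b19⊕b22⊕b23⊕b26⊕b27⊕b30⊕b31 = 0⊕0⊕1⊕1⊕1⊕0⊕1⊕1⊕0⊕1⊕0⊕0⊕1⊕1⊕0⊕0 = 0
s4: b4⊕b5⊕b6⊕b7⊕b12⊕b13⊕b14⊕b15⊕b20⊕b21⊕b22⊕b23⊕b28⊕b29⊕b30⊕b31 = 0⊕0⊕1⊕1⊕1⊕1⊕1⊕1⊕0⊕0⊕0⊕0⊕0⊕1⊕0⊕0 = 1
s8: b8⊕b9⊕b10⊕b11⊕b12⊕b13⊕b14⊕b15⊕b24⊕b25⊕b26⊕b27⊕b28⊕b29⊕b30⊕b31 = 0⊕0⊕1⊕0⊕1⊕1⊕1⊕1⊕1⊕1⊕1⊕1⊕0⊕1⊕0⊕0 = 0
s16: b16⊕b17⊕b18⊕b19⊕b20⊕b21⊕b22⊕b23⊕b24⊕b25⊕b26⊕b27⊕b28⊕b29⊕b30⊕b31 = 0⊕1⊕0⊕1⊕0⊕0⊕0⊕0⊕1⊕1⊕1⊕1⊕0⊕1⊕0⊕0 = 1
Syndrome (s16...s1) = 10100 → position 20.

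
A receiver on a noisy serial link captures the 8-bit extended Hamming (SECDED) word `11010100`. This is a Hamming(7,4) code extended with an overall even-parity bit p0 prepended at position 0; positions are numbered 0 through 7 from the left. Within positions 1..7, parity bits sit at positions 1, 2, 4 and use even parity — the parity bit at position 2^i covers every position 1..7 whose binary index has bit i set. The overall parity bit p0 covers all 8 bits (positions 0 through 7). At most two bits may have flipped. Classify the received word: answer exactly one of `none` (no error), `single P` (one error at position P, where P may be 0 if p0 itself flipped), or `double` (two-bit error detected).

double

s1: b1⊕b3⊕b5⊕b7 = 1⊕1⊕1⊕0 = 1
s2: b2⊕b3⊕b6⊕b7 = 0⊕1⊕0⊕0 = 1
s4: b4⊕b5⊕b6⊕b7 = 0⊕1⊕0⊕0 = 1
Syndrome (s4...s1) = 111 → position 7.
Overall parity (XOR of all 8 bits, including p0): 1⊕1⊕0⊕1⊕0⊕1⊕0⊕0 = 0
Overall=0, syndrome position=7 → double-bit error detected (uncorrectable).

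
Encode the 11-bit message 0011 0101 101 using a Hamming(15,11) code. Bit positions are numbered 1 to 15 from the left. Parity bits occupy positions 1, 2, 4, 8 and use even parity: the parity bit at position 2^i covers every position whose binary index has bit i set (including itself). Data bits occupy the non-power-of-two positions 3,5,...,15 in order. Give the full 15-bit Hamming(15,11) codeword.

100101100101101

Place data bits at non-power-of-two positions: b3=0, b5=0, b6=1, b7=1, b9=0, b10=1, b11=0, b12=1, b13=1, b14=0, b15=1.
p1 = XOR of data positions {3,5,7,9,11,13,15} = 0⊕0⊕1⊕0⊕0⊕1⊕1 = 1
p2 = XOR of data positions {3,6,7,10,11,14,15} = 0⊕1⊕1⊕1⊕0⊕0⊕1 = 0
p4 = XOR of data positions {5,6,7,12,13,14,15} = 0⊕1⊕1⊕1⊕1⊕0⊕1 = 1
p8 = XOR of data positions {9,10,11,12,13,14,15} = 0⊕1⊕0⊕1⊕1⊕0⊕1 = 0
Codeword b1..b15 = 100101100101101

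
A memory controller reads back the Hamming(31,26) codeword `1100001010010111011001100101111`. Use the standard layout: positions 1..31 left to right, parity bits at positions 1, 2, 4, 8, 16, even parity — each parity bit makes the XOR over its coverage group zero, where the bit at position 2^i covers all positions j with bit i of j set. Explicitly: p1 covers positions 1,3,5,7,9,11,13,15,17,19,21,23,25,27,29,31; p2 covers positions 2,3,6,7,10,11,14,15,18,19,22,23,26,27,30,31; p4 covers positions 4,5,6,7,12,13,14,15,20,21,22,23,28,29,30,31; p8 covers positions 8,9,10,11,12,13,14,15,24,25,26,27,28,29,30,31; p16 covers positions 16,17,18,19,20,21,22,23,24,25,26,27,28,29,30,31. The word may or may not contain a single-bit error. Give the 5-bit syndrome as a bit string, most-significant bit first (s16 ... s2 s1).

s1: b1⊕b3⊕b5⊕b7⊕b9⊕b11⊕b13⊕b15⊕b17⊕b19⊕b21⊕b23⊕b25⊕b27⊕b29⊕b31 = 1⊕0⊕0⊕1⊕1⊕0⊕0⊕1⊕0⊕1⊕0⊕1⊕0⊕0⊕1⊕1 = 0
s2: b2⊕b3⊕b6⊕b7⊕b10⊕b11⊕b14⊕b15⊕b18⊕b19⊕b22⊕b23⊕b26⊕b27⊕b30⊕b31 = 1⊕0⊕0⊕1⊕0⊕0⊕1⊕1⊕1⊕1⊕1⊕1⊕1⊕0⊕1⊕1 = 1
s4: b4⊕b5⊕b6⊕b7⊕b12⊕b13⊕b14⊕b15⊕b20⊕b21⊕b22⊕b23⊕b28⊕b29⊕b30⊕b31 = 0⊕0⊕0⊕1⊕1⊕0⊕1⊕1⊕0⊕0⊕1⊕1⊕1⊕1⊕1⊕1 = 0
s8: b8⊕b9⊕b10⊕b11⊕b12⊕b13⊕b14⊕b15⊕b24⊕b25⊕b26⊕b27⊕b28⊕b29⊕b30⊕b31 = 0⊕1⊕0⊕0⊕1⊕0⊕1⊕1⊕0⊕0⊕1⊕0⊕1⊕1⊕1⊕1 = 1
s16: b16⊕b17⊕b18⊕b19⊕b20⊕b21⊕b22⊕b23⊕b24⊕b25⊕b26⊕b27⊕b28⊕b29⊕b30⊕b31 = 1⊕0⊕1⊕1⊕0⊕0⊕1⊕1⊕0⊕0⊕1⊕0⊕1⊕1⊕1⊕1 = 0
Syndrome (s16...s1) = 01010 → position 10.

01010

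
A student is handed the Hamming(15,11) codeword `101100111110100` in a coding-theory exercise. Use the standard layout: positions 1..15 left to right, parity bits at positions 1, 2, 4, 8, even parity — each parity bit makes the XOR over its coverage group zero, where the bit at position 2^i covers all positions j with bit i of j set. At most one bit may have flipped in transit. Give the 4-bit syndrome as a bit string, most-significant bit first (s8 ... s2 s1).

1100

s1: b1⊕b3⊕b5⊕b7⊕b9⊕b11⊕b13⊕b15 = 1⊕1⊕0⊕1⊕1⊕1⊕1⊕0 = 0
s2: b2⊕b3⊕b6⊕b7⊕b10⊕b11⊕b14⊕b15 = 0⊕1⊕0⊕1⊕1⊕1⊕0⊕0 = 0
s4: b4⊕b5⊕b6⊕b7⊕b12⊕b13⊕b14⊕b15 = 1⊕0⊕0⊕1⊕0⊕1⊕0⊕0 = 1
s8: b8⊕b9⊕b10⊕b11⊕b12⊕b13⊕b14⊕b15 = 1⊕1⊕1⊕1⊕0⊕1⊕0⊕0 = 1
Syndrome (s8...s1) = 1100 → position 12.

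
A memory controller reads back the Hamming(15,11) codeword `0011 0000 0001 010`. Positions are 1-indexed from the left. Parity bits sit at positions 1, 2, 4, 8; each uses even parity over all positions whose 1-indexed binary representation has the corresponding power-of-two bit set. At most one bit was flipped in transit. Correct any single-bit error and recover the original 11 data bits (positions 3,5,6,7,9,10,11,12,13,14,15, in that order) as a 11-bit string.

s1: b1⊕b3⊕b5⊕b7⊕b9⊕b11⊕b13⊕b15 = 0⊕1⊕0⊕0⊕0⊕0⊕0⊕0 = 1
s2: b2⊕b3⊕b6⊕b7⊕b10⊕b11⊕b14⊕b15 = 0⊕1⊕0⊕0⊕0⊕0⊕1⊕0 = 0
s4: b4⊕b5⊕b6⊕b7⊕b12⊕b13⊕b14⊕b15 = 1⊕0⊕0⊕0⊕1⊕0⊕1⊕0 = 1
s8: b8⊕b9⊕b10⊕b11⊕b12⊕b13⊕b14⊕b15 = 0⊕0⊕0⊕0⊕1⊕0⊕1⊕0 = 0
Syndrome (s8...s1) = 0101 → position 5.
Flip bit 5: corrected codeword = 001110000001010
Data bits at positions 3,5,6,7,9,10,11,12,13,14,15: 11000001010

11000001010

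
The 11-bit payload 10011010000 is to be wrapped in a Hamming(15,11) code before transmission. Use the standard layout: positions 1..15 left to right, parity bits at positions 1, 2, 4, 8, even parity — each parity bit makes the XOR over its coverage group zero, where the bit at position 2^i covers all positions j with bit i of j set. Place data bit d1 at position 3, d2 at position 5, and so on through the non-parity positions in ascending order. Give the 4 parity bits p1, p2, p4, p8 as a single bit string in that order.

Place data bits at non-power-of-two positions: b3=1, b5=0, b6=0, b7=1, b9=1, b10=0, b11=1, b12=0, b13=0, b14=0, b15=0.
p1 = XOR of data positions {3,5,7,9,11,13,15} = 1⊕0⊕1⊕1⊕1⊕0⊕0 = 0
p2 = XOR of data positions {3,6,7,10,11,14,15} = 1⊕0⊕1⊕0⊕1⊕0⊕0 = 1
p4 = XOR of data positions {5,6,7,12,13,14,15} = 0⊕0⊕1⊕0⊕0⊕0⊕0 = 1
p8 = XOR of data positions {9,10,11,12,13,14,15} = 1⊕0⊕1⊕0⊕0⊕0⊕0 = 0
Parity bits p1,p2,p4,p8 = 0110

0110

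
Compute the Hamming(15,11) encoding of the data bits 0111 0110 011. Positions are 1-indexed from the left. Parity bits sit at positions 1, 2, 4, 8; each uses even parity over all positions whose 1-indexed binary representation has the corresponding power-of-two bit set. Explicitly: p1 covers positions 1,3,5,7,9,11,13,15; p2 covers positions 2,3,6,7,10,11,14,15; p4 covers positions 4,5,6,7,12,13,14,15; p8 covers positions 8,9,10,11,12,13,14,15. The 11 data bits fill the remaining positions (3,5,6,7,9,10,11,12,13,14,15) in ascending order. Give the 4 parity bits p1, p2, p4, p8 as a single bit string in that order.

0010

Place data bits at non-power-of-two positions: b3=0, b5=1, b6=1, b7=1, b9=0, b10=1, b11=1, b12=0, b13=0, b14=1, b15=1.
p1 = XOR of data positions {3,5,7,9,11,13,15} = 0⊕1⊕1⊕0⊕1⊕0⊕1 = 0
p2 = XOR of data positions {3,6,7,10,11,14,15} = 0⊕1⊕1⊕1⊕1⊕1⊕1 = 0
p4 = XOR of data positions {5,6,7,12,13,14,15} = 1⊕1⊕1⊕0⊕0⊕1⊕1 = 1
p8 = XOR of data positions {9,10,11,12,13,14,15} = 0⊕1⊕1⊕0⊕0⊕1⊕1 = 0
Parity bits p1,p2,p4,p8 = 0010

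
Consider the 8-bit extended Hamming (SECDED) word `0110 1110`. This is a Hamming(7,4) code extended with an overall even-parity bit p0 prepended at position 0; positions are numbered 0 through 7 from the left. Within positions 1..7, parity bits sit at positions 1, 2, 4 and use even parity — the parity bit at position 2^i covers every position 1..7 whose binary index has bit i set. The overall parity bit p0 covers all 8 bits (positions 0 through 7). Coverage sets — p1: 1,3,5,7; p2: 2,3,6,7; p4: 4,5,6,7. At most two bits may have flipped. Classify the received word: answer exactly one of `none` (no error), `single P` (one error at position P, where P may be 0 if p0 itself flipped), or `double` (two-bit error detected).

s1: b1⊕b3⊕b5⊕b7 = 1⊕0⊕1⊕0 = 0
s2: b2⊕b3⊕b6⊕b7 = 1⊕0⊕1⊕0 = 0
s4: b4⊕b5⊕b6⊕b7 = 1⊕1⊕1⊕0 = 1
Syndrome (s4...s1) = 100 → position 4.
Overall parity (XOR of all 8 bits, including p0): 0⊕1⊕1⊕0⊕1⊕1⊕1⊕0 = 1
Overall=1, syndrome position=4 → single-bit error at position 4.

single 4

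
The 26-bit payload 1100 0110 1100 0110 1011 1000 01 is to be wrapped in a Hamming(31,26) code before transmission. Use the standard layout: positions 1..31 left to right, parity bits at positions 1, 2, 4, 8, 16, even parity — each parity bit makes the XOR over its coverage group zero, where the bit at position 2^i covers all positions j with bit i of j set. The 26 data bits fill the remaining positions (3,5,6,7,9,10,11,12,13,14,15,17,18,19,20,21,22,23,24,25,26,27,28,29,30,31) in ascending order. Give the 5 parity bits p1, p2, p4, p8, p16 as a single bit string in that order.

10001

Place data bits at non-power-of-two positions: b3=1, b5=1, b6=0, b7=0, b9=0, b10=1, b11=1, b12=0, b13=1, b14=1, b15=0, b17=0, b18=0, b19=1, b20=1, b21=0, b22=1, b23=0, b24=1, b25=1, b26=1, b27=0, b28=0, b29=0, b30=0, b31=1.
p1 = XOR of data positions {3,5,7,9,11,13,15,17,19,21,23,25,27,29,31} = 1⊕1⊕0⊕0⊕1⊕1⊕0⊕0⊕1⊕0⊕0⊕1⊕0⊕0⊕1 = 1
p2 = XOR of data positions {3,6,7,10,11,14,15,18,19,22,23,26,27,30,31} = 1⊕0⊕0⊕1⊕1⊕1⊕0⊕0⊕1⊕1⊕0⊕1⊕0⊕0⊕1 = 0
p4 = XOR of data positions {5,6,7,12,13,14,15,20,21,22,23,28,29,30,31} = 1⊕0⊕0⊕0⊕1⊕1⊕0⊕1⊕0⊕1⊕0⊕0⊕0⊕0⊕1 = 0
p8 = XOR of data positions {9,10,11,12,13,14,15,24,25,26,27,28,29,30,31} = 0⊕1⊕1⊕0⊕1⊕1⊕0⊕1⊕1⊕1⊕0⊕0⊕0⊕0⊕1 = 0
p16 = XOR of data positions {17,18,19,20,21,22,23,24,25,26,27,28,29,30,31} = 0⊕0⊕1⊕1⊕0⊕1⊕0⊕1⊕1⊕1⊕0⊕0⊕0⊕0⊕1 = 1
Parity bits p1,p2,p4,p8,p16 = 10001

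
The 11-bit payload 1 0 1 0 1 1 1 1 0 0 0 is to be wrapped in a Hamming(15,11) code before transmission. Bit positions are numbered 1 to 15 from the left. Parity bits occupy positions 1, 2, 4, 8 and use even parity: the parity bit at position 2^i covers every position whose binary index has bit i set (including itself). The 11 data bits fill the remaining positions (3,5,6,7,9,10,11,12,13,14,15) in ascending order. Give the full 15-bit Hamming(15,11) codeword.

Place data bits at non-power-of-two positions: b3=1, b5=0, b6=1, b7=0, b9=1, b10=1, b11=1, b12=1, b13=0, b14=0, b15=0.
p1 = XOR of data positions {3,5,7,9,11,13,15} = 1⊕0⊕0⊕1⊕1⊕0⊕0 = 1
p2 = XOR of data positions {3,6,7,10,11,14,15} = 1⊕1⊕0⊕1⊕1⊕0⊕0 = 0
p4 = XOR of data positions {5,6,7,12,13,14,15} = 0⊕1⊕0⊕1⊕0⊕0⊕0 = 0
p8 = XOR of data positions {9,10,11,12,13,14,15} = 1⊕1⊕1⊕1⊕0⊕0⊕0 = 0
Codeword b1..b15 = 101001001111000

101001001111000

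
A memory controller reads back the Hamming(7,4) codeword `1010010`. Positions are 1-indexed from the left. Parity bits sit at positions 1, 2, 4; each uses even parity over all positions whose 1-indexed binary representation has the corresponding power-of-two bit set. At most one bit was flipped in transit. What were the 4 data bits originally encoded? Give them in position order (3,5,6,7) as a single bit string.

1010

s1: b1⊕b3⊕b5⊕b7 = 1⊕1⊕0⊕0 = 0
s2: b2⊕b3⊕b6⊕b7 = 0⊕1⊕1⊕0 = 0
s4: b4⊕b5⊕b6⊕b7 = 0⊕0⊕1⊕0 = 1
Syndrome (s4...s1) = 100 → position 4.
Flip bit 4: corrected codeword = 1011010
Data bits at positions 3,5,6,7: 1010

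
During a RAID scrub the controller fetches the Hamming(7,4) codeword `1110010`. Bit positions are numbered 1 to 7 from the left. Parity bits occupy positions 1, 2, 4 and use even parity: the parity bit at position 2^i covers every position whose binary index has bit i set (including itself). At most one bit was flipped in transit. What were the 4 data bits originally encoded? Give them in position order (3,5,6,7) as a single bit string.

1000

s1: b1⊕b3⊕b5⊕b7 = 1⊕1⊕0⊕0 = 0
s2: b2⊕b3⊕b6⊕b7 = 1⊕1⊕1⊕0 = 1
s4: b4⊕b5⊕b6⊕b7 = 0⊕0⊕1⊕0 = 1
Syndrome (s4...s1) = 110 → position 6.
Flip bit 6: corrected codeword = 1110000
Data bits at positions 3,5,6,7: 1000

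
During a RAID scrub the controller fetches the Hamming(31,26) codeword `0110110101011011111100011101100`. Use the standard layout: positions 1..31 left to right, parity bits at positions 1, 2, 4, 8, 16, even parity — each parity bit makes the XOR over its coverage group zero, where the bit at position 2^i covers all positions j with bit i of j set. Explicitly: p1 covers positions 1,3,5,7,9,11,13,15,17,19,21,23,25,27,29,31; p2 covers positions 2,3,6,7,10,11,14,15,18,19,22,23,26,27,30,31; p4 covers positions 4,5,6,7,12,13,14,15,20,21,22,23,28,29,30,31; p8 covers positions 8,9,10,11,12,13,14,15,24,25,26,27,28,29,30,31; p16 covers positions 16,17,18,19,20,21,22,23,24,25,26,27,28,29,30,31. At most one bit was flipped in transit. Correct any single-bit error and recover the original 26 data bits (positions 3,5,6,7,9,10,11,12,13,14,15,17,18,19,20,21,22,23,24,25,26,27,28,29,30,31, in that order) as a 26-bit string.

s1: b1⊕b3⊕b5⊕b7⊕b9⊕b11⊕b13⊕b15⊕b17⊕b19⊕b21⊕b23⊕b25⊕b27⊕b29⊕b31 = 0⊕1⊕1⊕0⊕0⊕0⊕1⊕1⊕1⊕1⊕0⊕0⊕1⊕0⊕1⊕0 = 0
s2: b2⊕b3⊕b6⊕b7⊕b10⊕b11⊕b14⊕b15⊕b18⊕b19⊕b22⊕b23⊕b26⊕b27⊕b30⊕b31 = 1⊕1⊕1⊕0⊕1⊕0⊕0⊕1⊕1⊕1⊕0⊕0⊕1⊕0⊕0⊕0 = 0
s4: b4⊕b5⊕b6⊕b7⊕b12⊕b13⊕b14⊕b15⊕b20⊕b21⊕b22⊕b23⊕b28⊕b29⊕b30⊕b31 = 0⊕1⊕1⊕0⊕1⊕1⊕0⊕1⊕1⊕0⊕0⊕0⊕1⊕1⊕0⊕0 = 0
s8: b8⊕b9⊕b10⊕b11⊕b12⊕b13⊕b14⊕b15⊕b24⊕b25⊕b26⊕b27⊕b28⊕b29⊕b30⊕b31 = 1⊕0⊕1⊕0⊕1⊕1⊕0⊕1⊕1⊕1⊕1⊕0⊕1⊕1⊕0⊕0 = 0
s16: b16⊕b17⊕b18⊕b19⊕b20⊕b21⊕b22⊕b23⊕b24⊕b25⊕b26⊕b27⊕b28⊕b29⊕b30⊕b31 = 1⊕1⊕1⊕1⊕1⊕0⊕0⊕0⊕1⊕1⊕1⊕0⊕1⊕1⊕0⊕0 = 0
Syndrome (s16...s1) = 00000 → position 0 (no error).
No correction needed.
Data bits at positions 3,5,6,7,9,10,11,12,13,14,15,17,18,19,20,21,22,23,24,25,26,27,28,29,30,31: 11100101101111100011101100

11100101101111100011101100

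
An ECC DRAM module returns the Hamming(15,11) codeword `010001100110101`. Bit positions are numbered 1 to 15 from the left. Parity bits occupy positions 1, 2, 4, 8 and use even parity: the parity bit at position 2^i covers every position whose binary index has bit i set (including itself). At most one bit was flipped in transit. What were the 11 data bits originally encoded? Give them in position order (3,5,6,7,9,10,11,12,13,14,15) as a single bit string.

00110110101

s1: b1⊕b3⊕b5⊕b7⊕b9⊕b11⊕b13⊕b15 = 0⊕0⊕0⊕1⊕0⊕1⊕1⊕1 = 0
s2: b2⊕b3⊕b6⊕b7⊕b10⊕b11⊕b14⊕b15 = 1⊕0⊕1⊕1⊕1⊕1⊕0⊕1 = 0
s4: b4⊕b5⊕b6⊕b7⊕b12⊕b13⊕b14⊕b15 = 0⊕0⊕1⊕1⊕0⊕1⊕0⊕1 = 0
s8: b8⊕b9⊕b10⊕b11⊕b12⊕b13⊕b14⊕b15 = 0⊕0⊕1⊕1⊕0⊕1⊕0⊕1 = 0
Syndrome (s8...s1) = 0000 → position 0 (no error).
No correction needed.
Data bits at positions 3,5,6,7,9,10,11,12,13,14,15: 00110110101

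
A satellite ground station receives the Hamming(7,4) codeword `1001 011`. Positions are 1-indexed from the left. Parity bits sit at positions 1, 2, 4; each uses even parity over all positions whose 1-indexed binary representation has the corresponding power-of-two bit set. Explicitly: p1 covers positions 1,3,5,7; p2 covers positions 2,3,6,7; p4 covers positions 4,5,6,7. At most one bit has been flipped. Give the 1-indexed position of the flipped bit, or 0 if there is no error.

s1: b1⊕b3⊕b5⊕b7 = 1⊕0⊕0⊕1 = 0
s2: b2⊕b3⊕b6⊕b7 = 0⊕0⊕1⊕1 = 0
s4: b4⊕b5⊕b6⊕b7 = 1⊕0⊕1⊕1 = 1
Syndrome (s4...s1) = 100 → position 4.

4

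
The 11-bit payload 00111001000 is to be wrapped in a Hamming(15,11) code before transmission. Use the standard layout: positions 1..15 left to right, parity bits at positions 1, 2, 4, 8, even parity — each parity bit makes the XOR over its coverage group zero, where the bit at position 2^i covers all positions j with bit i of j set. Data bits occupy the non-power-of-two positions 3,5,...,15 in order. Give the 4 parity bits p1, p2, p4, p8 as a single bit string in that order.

Place data bits at non-power-of-two positions: b3=0, b5=0, b6=1, b7=1, b9=1, b10=0, b11=0, b12=1, b13=0, b14=0, b15=0.
p1 = XOR of data positions {3,5,7,9,11,13,15} = 0⊕0⊕1⊕1⊕0⊕0⊕0 = 0
p2 = XOR of data positions {3,6,7,10,11,14,15} = 0⊕1⊕1⊕0⊕0⊕0⊕0 = 0
p4 = XOR of data positions {5,6,7,12,13,14,15} = 0⊕1⊕1⊕1⊕0⊕0⊕0 = 1
p8 = XOR of data positions {9,10,11,12,13,14,15} = 1⊕0⊕0⊕1⊕0⊕0⊕0 = 0
Parity bits p1,p2,p4,p8 = 0010

0010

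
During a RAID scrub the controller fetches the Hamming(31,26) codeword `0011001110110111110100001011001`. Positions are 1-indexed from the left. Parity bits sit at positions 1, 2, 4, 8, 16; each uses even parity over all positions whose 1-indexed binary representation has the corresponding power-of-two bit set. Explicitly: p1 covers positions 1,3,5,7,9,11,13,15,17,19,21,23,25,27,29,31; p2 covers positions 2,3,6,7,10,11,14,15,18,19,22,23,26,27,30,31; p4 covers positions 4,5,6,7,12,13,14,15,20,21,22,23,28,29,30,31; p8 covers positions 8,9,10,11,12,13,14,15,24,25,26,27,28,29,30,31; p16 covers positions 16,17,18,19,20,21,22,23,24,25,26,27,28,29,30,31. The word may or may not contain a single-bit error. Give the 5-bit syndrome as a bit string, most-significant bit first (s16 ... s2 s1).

00001

s1: b1⊕b3⊕b5⊕b7⊕b9⊕b11⊕b13⊕b15⊕b17⊕b19⊕b21⊕b23⊕b25⊕b27⊕b29⊕b31 = 0⊕1⊕0⊕1⊕1⊕1⊕0⊕1⊕1⊕0⊕0⊕0⊕1⊕1⊕0⊕1 = 1
s2: b2⊕b3⊕b6⊕b7⊕b10⊕b11⊕b14⊕b15⊕b18⊕b19⊕b22⊕b23⊕b26⊕b27⊕b30⊕b31 = 0⊕1⊕0⊕1⊕0⊕1⊕1⊕1⊕1⊕0⊕0⊕0⊕0⊕1⊕0⊕1 = 0
s4: b4⊕b5⊕b6⊕b7⊕b12⊕b13⊕b14⊕b15⊕b20⊕b21⊕b22⊕b23⊕b28⊕b29⊕b30⊕b31 = 1⊕0⊕0⊕1⊕1⊕0⊕1⊕1⊕1⊕0⊕0⊕0⊕1⊕0⊕0⊕1 = 0
s8: b8⊕b9⊕b10⊕b11⊕b12⊕b13⊕b14⊕b15⊕b24⊕b25⊕b26⊕b27⊕b28⊕b29⊕b30⊕b31 = 1⊕1⊕0⊕1⊕1⊕0⊕1⊕1⊕0⊕1⊕0⊕1⊕1⊕0⊕0⊕1 = 0
s16: b16⊕b17⊕b18⊕b19⊕b20⊕b21⊕b22⊕b23⊕b24⊕b25⊕b26⊕b27⊕b28⊕b29⊕b30⊕b31 = 1⊕1⊕1⊕0⊕1⊕0⊕0⊕0⊕0⊕1⊕0⊕1⊕1⊕0⊕0⊕1 = 0
Syndrome (s16...s1) = 00001 → position 1.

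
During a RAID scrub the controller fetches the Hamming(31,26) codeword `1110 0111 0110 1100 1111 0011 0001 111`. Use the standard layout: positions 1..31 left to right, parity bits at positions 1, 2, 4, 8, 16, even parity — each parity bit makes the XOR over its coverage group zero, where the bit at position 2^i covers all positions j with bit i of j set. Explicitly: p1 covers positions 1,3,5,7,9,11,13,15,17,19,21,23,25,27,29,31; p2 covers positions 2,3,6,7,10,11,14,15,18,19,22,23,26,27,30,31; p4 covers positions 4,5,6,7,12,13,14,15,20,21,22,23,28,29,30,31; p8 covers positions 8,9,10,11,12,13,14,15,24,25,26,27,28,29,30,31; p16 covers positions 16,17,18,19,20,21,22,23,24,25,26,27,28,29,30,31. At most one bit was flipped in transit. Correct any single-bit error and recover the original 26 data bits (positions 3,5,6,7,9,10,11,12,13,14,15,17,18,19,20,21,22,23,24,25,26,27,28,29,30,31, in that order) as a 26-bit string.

10110110110111100110001111

s1: b1⊕b3⊕b5⊕b7⊕b9⊕b11⊕b13⊕b15⊕b17⊕b19⊕b21⊕b23⊕b25⊕b27⊕b29⊕b31 = 1⊕1⊕0⊕1⊕0⊕1⊕1⊕0⊕1⊕1⊕0⊕1⊕0⊕0⊕1⊕1 = 0
s2: b2⊕b3⊕b6⊕b7⊕b10⊕b11⊕b14⊕b15⊕b18⊕b19⊕b22⊕b23⊕b26⊕b27⊕b30⊕b31 = 1⊕1⊕1⊕1⊕1⊕1⊕1⊕0⊕1⊕1⊕0⊕1⊕0⊕0⊕1⊕1 = 0
s4: b4⊕b5⊕b6⊕b7⊕b12⊕b13⊕b14⊕b15⊕b20⊕b21⊕b22⊕b23⊕b28⊕b29⊕b30⊕b31 = 0⊕0⊕1⊕1⊕0⊕1⊕1⊕0⊕1⊕0⊕0⊕1⊕1⊕1⊕1⊕1 = 0
s8: b8⊕b9⊕b10⊕b11⊕b12⊕b13⊕b14⊕b15⊕b24⊕b25⊕b26⊕b27⊕b28⊕b29⊕b30⊕b31 = 1⊕0⊕1⊕1⊕0⊕1⊕1⊕0⊕1⊕0⊕0⊕0⊕1⊕1⊕1⊕1 = 0
s16: b16⊕b17⊕b18⊕b19⊕b20⊕b21⊕b22⊕b23⊕b24⊕b25⊕b26⊕b27⊕b28⊕b29⊕b30⊕b31 = 0⊕1⊕1⊕1⊕1⊕0⊕0⊕1⊕1⊕0⊕0⊕0⊕1⊕1⊕1⊕1 = 0
Syndrome (s16...s1) = 00000 → position 0 (no error).
No correction needed.
Data bits at positions 3,5,6,7,9,10,11,12,13,14,15,17,18,19,20,21,22,23,24,25,26,27,28,29,30,31: 10110110110111100110001111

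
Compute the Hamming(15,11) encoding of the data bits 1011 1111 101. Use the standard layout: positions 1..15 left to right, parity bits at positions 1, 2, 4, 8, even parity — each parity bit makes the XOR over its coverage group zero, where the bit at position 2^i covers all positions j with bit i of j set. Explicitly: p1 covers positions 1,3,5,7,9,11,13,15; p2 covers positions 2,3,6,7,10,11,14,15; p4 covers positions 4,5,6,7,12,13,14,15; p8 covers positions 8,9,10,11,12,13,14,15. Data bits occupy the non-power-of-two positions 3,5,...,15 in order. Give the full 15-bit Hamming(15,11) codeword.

Place data bits at non-power-of-two positions: b3=1, b5=0, b6=1, b7=1, b9=1, b10=1, b11=1, b12=1, b13=1, b14=0, b15=1.
p1 = XOR of data positions {3,5,7,9,11,13,15} = 1⊕0⊕1⊕1⊕1⊕1⊕1 = 0
p2 = XOR of data positions {3,6,7,10,11,14,15} = 1⊕1⊕1⊕1⊕1⊕0⊕1 = 0
p4 = XOR of data positions {5,6,7,12,13,14,15} = 0⊕1⊕1⊕1⊕1⊕0⊕1 = 1
p8 = XOR of data positions {9,10,11,12,13,14,15} = 1⊕1⊕1⊕1⊕1⊕0⊕1 = 0
Codeword b1..b15 = 001101101111101

001101101111101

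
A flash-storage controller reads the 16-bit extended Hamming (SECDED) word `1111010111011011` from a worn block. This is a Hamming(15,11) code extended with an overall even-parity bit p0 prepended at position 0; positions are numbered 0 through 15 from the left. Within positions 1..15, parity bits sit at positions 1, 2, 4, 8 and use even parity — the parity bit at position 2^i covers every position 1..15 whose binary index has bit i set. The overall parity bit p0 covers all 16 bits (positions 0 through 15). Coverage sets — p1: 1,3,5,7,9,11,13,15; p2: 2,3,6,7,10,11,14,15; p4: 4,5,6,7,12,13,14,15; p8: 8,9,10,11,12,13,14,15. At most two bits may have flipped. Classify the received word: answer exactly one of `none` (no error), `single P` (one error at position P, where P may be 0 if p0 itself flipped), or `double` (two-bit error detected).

s1: b1⊕b3⊕b5⊕b7⊕b9⊕b11⊕b13⊕b15 = 1⊕1⊕1⊕1⊕1⊕1⊕0⊕1 = 1
s2: b2⊕b3⊕b6⊕b7⊕b10⊕b11⊕b14⊕b15 = 1⊕1⊕0⊕1⊕0⊕1⊕1⊕1 = 0
s4: b4⊕b5⊕b6⊕b7⊕b12⊕b13⊕b14⊕b15 = 0⊕1⊕0⊕1⊕1⊕0⊕1⊕1 = 1
s8: b8⊕b9⊕b10⊕b11⊕b12⊕b13⊕b14⊕b15 = 1⊕1⊕0⊕1⊕1⊕0⊕1⊕1 = 0
Syndrome (s8...s1) = 0101 → position 5.
Overall parity (XOR of all 16 bits, including p0): 1⊕1⊕1⊕1⊕0⊕1⊕0⊕1⊕1⊕1⊕0⊕1⊕1⊕0⊕1⊕1 = 0
Overall=0, syndrome position=5 → double-bit error detected (uncorrectable).

double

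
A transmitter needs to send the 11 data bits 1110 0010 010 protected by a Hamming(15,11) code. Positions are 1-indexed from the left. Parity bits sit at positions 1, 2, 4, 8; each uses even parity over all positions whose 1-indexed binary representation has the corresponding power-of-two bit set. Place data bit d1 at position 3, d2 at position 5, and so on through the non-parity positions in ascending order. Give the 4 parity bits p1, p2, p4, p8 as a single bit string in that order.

Place data bits at non-power-of-two positions: b3=1, b5=1, b6=1, b7=0, b9=0, b10=0, b11=1, b12=0, b13=0, b14=1, b15=0.
p1 = XOR of data positions {3,5,7,9,11,13,15} = 1⊕1⊕0⊕0⊕1⊕0⊕0 = 1
p2 = XOR of data positions {3,6,7,10,11,14,15} = 1⊕1⊕0⊕0⊕1⊕1⊕0 = 0
p4 = XOR of data positions {5,6,7,12,13,14,15} = 1⊕1⊕0⊕0⊕0⊕1⊕0 = 1
p8 = XOR of data positions {9,10,11,12,13,14,15} = 0⊕0⊕1⊕0⊕0⊕1⊕0 = 0
Parity bits p1,p2,p4,p8 = 1010

1010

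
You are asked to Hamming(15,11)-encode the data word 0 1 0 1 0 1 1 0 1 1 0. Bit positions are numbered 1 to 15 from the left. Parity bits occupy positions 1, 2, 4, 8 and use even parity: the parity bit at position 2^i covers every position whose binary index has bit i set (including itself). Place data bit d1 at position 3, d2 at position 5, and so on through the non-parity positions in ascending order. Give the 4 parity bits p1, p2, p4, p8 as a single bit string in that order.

0000

Place data bits at non-power-of-two positions: b3=0, b5=1, b6=0, b7=1, b9=0, b10=1, b11=1, b12=0, b13=1, b14=1, b15=0.
p1 = XOR of data positions {3,5,7,9,11,13,15} = 0⊕1⊕1⊕0⊕1⊕1⊕0 = 0
p2 = XOR of data positions {3,6,7,10,11,14,15} = 0⊕0⊕1⊕1⊕1⊕1⊕0 = 0
p4 = XOR of data positions {5,6,7,12,13,14,15} = 1⊕0⊕1⊕0⊕1⊕1⊕0 = 0
p8 = XOR of data positions {9,10,11,12,13,14,15} = 0⊕1⊕1⊕0⊕1⊕1⊕0 = 0
Parity bits p1,p2,p4,p8 = 0000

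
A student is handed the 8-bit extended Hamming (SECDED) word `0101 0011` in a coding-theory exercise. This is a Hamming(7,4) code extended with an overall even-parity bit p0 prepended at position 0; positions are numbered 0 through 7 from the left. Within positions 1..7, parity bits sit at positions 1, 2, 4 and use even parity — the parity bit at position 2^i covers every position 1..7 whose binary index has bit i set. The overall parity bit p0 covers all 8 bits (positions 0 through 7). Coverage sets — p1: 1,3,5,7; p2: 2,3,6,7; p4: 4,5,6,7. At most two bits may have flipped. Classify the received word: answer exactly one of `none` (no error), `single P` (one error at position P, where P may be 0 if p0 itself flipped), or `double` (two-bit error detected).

double

s1: b1⊕b3⊕b5⊕b7 = 1⊕1⊕0⊕1 = 1
s2: b2⊕b3⊕b6⊕b7 = 0⊕1⊕1⊕1 = 1
s4: b4⊕b5⊕b6⊕b7 = 0⊕0⊕1⊕1 = 0
Syndrome (s4...s1) = 011 → position 3.
Overall parity (XOR of all 8 bits, including p0): 0⊕1⊕0⊕1⊕0⊕0⊕1⊕1 = 0
Overall=0, syndrome position=3 → double-bit error detected (uncorrectable).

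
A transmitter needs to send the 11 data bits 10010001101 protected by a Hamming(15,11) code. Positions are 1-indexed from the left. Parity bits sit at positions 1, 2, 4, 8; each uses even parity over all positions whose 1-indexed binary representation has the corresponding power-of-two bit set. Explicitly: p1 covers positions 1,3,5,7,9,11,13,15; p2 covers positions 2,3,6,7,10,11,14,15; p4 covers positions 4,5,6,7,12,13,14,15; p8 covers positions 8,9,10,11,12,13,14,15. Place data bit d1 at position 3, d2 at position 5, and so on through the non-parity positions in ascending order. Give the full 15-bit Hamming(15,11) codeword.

011000110001101

Place data bits at non-power-of-two positions: b3=1, b5=0, b6=0, b7=1, b9=0, b10=0, b11=0, b12=1, b13=1, b14=0, b15=1.
p1 = XOR of data positions {3,5,7,9,11,13,15} = 1⊕0⊕1⊕0⊕0⊕1⊕1 = 0
p2 = XOR of data positions {3,6,7,10,11,14,15} = 1⊕0⊕1⊕0⊕0⊕0⊕1 = 1
p4 = XOR of data positions {5,6,7,12,13,14,15} = 0⊕0⊕1⊕1⊕1⊕0⊕1 = 0
p8 = XOR of data positions {9,10,11,12,13,14,15} = 0⊕0⊕0⊕1⊕1⊕0⊕1 = 1
Codeword b1..b15 = 011000110001101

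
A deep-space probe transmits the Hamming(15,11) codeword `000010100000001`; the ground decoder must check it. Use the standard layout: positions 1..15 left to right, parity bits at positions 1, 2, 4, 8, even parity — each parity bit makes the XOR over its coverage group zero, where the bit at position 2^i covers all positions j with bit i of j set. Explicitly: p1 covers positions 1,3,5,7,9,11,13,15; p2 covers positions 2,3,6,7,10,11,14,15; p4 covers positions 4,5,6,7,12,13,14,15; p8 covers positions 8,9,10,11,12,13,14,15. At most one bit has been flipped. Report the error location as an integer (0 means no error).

s1: b1⊕b3⊕b5⊕b7⊕b9⊕b11⊕b13⊕b15 = 0⊕0⊕1⊕1⊕0⊕0⊕0⊕1 = 1
s2: b2⊕b3⊕b6⊕b7⊕b10⊕b11⊕b14⊕b15 = 0⊕0⊕0⊕1⊕0⊕0⊕0⊕1 = 0
s4: b4⊕b5⊕b6⊕b7⊕b12⊕b13⊕b14⊕b15 = 0⊕1⊕0⊕1⊕0⊕0⊕0⊕1 = 1
s8: b8⊕b9⊕b10⊕b11⊕b12⊕b13⊕b14⊕b15 = 0⊕0⊕0⊕0⊕0⊕0⊕0⊕1 = 1
Syndrome (s8...s1) = 1101 → position 13.

13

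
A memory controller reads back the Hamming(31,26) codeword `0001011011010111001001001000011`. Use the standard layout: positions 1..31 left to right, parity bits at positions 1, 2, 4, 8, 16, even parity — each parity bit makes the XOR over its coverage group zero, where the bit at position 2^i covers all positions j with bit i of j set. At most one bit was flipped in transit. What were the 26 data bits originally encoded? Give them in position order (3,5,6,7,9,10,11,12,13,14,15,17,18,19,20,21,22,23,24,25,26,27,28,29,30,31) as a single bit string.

00011101011001001001000011

s1: b1⊕b3⊕b5⊕b7⊕b9⊕b11⊕b13⊕b15⊕b17⊕b19⊕b21⊕b23⊕b25⊕b27⊕b29⊕b31 = 0⊕0⊕0⊕1⊕1⊕0⊕0⊕1⊕0⊕1⊕0⊕0⊕1⊕0⊕0⊕1 = 0
s2: b2⊕b3⊕b6⊕b7⊕b10⊕b11⊕b14⊕b15⊕b18⊕b19⊕b22⊕b23⊕b26⊕b27⊕b30⊕b31 = 0⊕0⊕1⊕1⊕1⊕0⊕1⊕1⊕0⊕1⊕1⊕0⊕0⊕0⊕1⊕1 = 1
s4: b4⊕b5⊕b6⊕b7⊕b12⊕b13⊕b14⊕b15⊕b20⊕b21⊕b22⊕b23⊕b28⊕b29⊕b30⊕b31 = 1⊕0⊕1⊕1⊕1⊕0⊕1⊕1⊕0⊕0⊕1⊕0⊕0⊕0⊕1⊕1 = 1
s8: b8⊕b9⊕b10⊕b11⊕b12⊕b13⊕b14⊕b15⊕b24⊕b25⊕b26⊕b27⊕b28⊕b29⊕b30⊕b31 = 0⊕1⊕1⊕0⊕1⊕0⊕1⊕1⊕0⊕1⊕0⊕0⊕0⊕0⊕1⊕1 = 0
s16: b16⊕b17⊕b18⊕b19⊕b20⊕b21⊕b22⊕b23⊕b24⊕b25⊕b26⊕b27⊕b28⊕b29⊕b30⊕b31 = 1⊕0⊕0⊕1⊕0⊕0⊕1⊕0⊕0⊕1⊕0⊕0⊕0⊕0⊕1⊕1 = 0
Syndrome (s16...s1) = 00110 → position 6.
Flip bit 6: corrected codeword = 0001001011010111001001001000011
Data bits at positions 3,5,6,7,9,10,11,12,13,14,15,17,18,19,20,21,22,23,24,25,26,27,28,29,30,31: 00011101011001001001000011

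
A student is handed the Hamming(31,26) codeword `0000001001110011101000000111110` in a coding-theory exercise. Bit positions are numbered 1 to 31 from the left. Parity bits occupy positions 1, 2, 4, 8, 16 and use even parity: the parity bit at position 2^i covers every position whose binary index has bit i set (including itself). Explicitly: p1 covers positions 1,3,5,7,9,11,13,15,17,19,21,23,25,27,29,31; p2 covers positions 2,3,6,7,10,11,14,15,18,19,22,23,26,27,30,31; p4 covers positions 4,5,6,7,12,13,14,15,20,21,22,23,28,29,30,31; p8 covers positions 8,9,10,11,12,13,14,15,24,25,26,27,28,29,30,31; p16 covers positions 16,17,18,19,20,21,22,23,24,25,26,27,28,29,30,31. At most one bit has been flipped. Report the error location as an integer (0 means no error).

9

s1: b1⊕b3⊕b5⊕b7⊕b9⊕b11⊕b13⊕b15⊕b17⊕b19⊕b21⊕b23⊕b25⊕b27⊕b29⊕b31 = 0⊕0⊕0⊕1⊕0⊕1⊕0⊕1⊕1⊕1⊕0⊕0⊕0⊕1⊕1⊕0 = 1
s2: b2⊕b3⊕b6⊕b7⊕b10⊕b11⊕b14⊕b15⊕b18⊕b19⊕b22⊕b23⊕b26⊕b27⊕b30⊕b31 = 0⊕0⊕0⊕1⊕1⊕1⊕0⊕1⊕0⊕1⊕0⊕0⊕1⊕1⊕1⊕0 = 0
s4: b4⊕b5⊕b6⊕b7⊕b12⊕b13⊕b14⊕b15⊕b20⊕b21⊕b22⊕b23⊕b28⊕b29⊕b30⊕b31 = 0⊕0⊕0⊕1⊕1⊕0⊕0⊕1⊕0⊕0⊕0⊕0⊕1⊕1⊕1⊕0 = 0
s8: b8⊕b9⊕b10⊕b11⊕b12⊕b13⊕b14⊕b15⊕b24⊕b25⊕b26⊕b27⊕b28⊕b29⊕b30⊕b31 = 0⊕0⊕1⊕1⊕1⊕0⊕0⊕1⊕0⊕0⊕1⊕1⊕1⊕1⊕1⊕0 = 1
s16: b16⊕b17⊕b18⊕b19⊕b20⊕b21⊕b22⊕b23⊕b24⊕b25⊕b26⊕b27⊕b28⊕b29⊕b30⊕b31 = 1⊕1⊕0⊕1⊕0⊕0⊕0⊕0⊕0⊕0⊕1⊕1⊕1⊕1⊕1⊕0 = 0
Syndrome (s16...s1) = 01001 → position 9.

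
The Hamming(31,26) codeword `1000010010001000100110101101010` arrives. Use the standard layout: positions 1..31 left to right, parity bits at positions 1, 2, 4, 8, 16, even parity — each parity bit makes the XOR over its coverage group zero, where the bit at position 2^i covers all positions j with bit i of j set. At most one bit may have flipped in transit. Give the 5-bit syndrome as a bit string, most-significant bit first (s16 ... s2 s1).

s1: b1⊕b3⊕b5⊕b7⊕b9⊕b11⊕b13⊕b15⊕b17⊕b19⊕b21⊕b23⊕b25⊕b27⊕b29⊕b31 = 1⊕0⊕0⊕0⊕1⊕0⊕1⊕0⊕1⊕0⊕1⊕1⊕1⊕0⊕0⊕0 = 1
s2: b2⊕b3⊕b6⊕b7⊕b10⊕b11⊕b14⊕b15⊕b18⊕b19⊕b22⊕b23⊕b26⊕b27⊕b30⊕b31 = 0⊕0⊕1⊕0⊕0⊕0⊕0⊕0⊕0⊕0⊕0⊕1⊕1⊕0⊕1⊕0 = 0
s4: b4⊕b5⊕b6⊕b7⊕b12⊕b13⊕b14⊕b15⊕b20⊕b21⊕b22⊕b23⊕b28⊕b29⊕b30⊕b31 = 0⊕0⊕1⊕0⊕0⊕1⊕0⊕0⊕1⊕1⊕0⊕1⊕1⊕0⊕1⊕0 = 1
s8: b8⊕b9⊕b10⊕b11⊕b12⊕b13⊕b14⊕b15⊕b24⊕b25⊕b26⊕b27⊕b28⊕b29⊕b30⊕b31 = 0⊕1⊕0⊕0⊕0⊕1⊕0⊕0⊕0⊕1⊕1⊕0⊕1⊕0⊕1⊕0 = 0
s16: b16⊕b17⊕b18⊕b19⊕b20⊕b21⊕b22⊕b23⊕b24⊕b25⊕b26⊕b27⊕b28⊕b29⊕b30⊕b31 = 0⊕1⊕0⊕0⊕1⊕1⊕0⊕1⊕0⊕1⊕1⊕0⊕1⊕0⊕1⊕0 = 0
Syndrome (s16...s1) = 00101 → position 5.

00101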